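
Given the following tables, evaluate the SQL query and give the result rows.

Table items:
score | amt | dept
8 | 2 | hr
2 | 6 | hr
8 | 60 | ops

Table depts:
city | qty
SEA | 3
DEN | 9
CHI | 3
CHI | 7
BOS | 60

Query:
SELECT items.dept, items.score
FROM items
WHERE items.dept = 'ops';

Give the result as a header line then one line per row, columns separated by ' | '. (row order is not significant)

After WHERE (1 rows):
items.score | items.amt | items.dept
8 | 60 | ops
After SELECT (1 rows):
items.dept | items.score
ops | 8

== RESULT ==
items.dept | items.score
ops | 8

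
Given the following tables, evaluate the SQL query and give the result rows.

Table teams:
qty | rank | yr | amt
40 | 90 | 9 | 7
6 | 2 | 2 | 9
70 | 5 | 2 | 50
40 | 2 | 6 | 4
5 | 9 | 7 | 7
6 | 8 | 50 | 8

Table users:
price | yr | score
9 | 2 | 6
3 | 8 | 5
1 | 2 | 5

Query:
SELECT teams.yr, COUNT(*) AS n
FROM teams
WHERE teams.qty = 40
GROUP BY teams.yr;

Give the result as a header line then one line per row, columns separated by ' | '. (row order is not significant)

== RESULT ==
teams.yr | n
9 | 1
6 | 1

Derivation:
After WHERE (2 rows):
teams.qty | teams.rank | teams.yr | teams.amt
40 | 90 | 9 | 7
40 | 2 | 6 | 4
After GROUP BY (2 rows):
teams.yr | n
9 | 1
6 | 1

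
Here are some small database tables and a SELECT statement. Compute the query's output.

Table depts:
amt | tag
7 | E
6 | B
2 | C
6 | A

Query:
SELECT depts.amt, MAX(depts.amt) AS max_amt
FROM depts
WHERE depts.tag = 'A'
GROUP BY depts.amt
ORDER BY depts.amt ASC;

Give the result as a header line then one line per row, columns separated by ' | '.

== RESULT ==
depts.amt | max_amt
6 | 6

Derivation:
After WHERE (1 rows):
depts.amt | depts.tag
6 | A
After GROUP BY (1 rows):
depts.amt | max_amt
6 | 6
After ORDER BY (1 rows):
depts.amt | max_amt
6 | 6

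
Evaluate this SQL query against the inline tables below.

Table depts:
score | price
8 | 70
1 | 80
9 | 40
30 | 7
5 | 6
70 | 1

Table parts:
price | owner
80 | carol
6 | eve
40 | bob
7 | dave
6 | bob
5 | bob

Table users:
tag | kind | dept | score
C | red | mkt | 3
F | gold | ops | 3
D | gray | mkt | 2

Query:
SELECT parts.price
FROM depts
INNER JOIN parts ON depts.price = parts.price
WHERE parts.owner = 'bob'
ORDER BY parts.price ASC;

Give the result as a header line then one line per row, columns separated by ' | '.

After JOIN parts (5 rows):
depts.score | depts.price | parts.price | parts.owner
1 | 80 | 80 | carol
9 | 40 | 40 | bob
30 | 7 | 7 | dave
5 | 6 | 6 | eve
5 | 6 | 6 | bob
After WHERE (2 rows):
depts.score | depts.price | parts.price | parts.owner
9 | 40 | 40 | bob
5 | 6 | 6 | bob
After SELECT (2 rows):
parts.price
40
6
After ORDER BY (2 rows):
parts.price
6
40

== RESULT ==
parts.price
6
40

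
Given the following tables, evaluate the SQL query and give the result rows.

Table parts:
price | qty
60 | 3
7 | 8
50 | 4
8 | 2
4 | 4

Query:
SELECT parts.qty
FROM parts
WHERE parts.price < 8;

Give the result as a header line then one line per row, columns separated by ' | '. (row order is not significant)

After WHERE (2 rows):
parts.price | parts.qty
7 | 8
4 | 4
After SELECT (2 rows):
parts.qty
8
4

== RESULT ==
parts.qty
8
4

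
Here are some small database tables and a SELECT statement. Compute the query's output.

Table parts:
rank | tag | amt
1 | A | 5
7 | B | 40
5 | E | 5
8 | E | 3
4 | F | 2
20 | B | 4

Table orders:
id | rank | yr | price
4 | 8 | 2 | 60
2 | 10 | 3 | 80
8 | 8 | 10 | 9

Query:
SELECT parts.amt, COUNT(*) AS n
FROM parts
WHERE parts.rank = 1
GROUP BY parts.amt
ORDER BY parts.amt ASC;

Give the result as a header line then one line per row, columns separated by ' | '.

== RESULT ==
parts.amt | n
5 | 1

Derivation:
After WHERE (1 rows):
parts.rank | parts.tag | parts.amt
1 | A | 5
After GROUP BY (1 rows):
parts.amt | n
5 | 1
After ORDER BY (1 rows):
parts.amt | n
5 | 1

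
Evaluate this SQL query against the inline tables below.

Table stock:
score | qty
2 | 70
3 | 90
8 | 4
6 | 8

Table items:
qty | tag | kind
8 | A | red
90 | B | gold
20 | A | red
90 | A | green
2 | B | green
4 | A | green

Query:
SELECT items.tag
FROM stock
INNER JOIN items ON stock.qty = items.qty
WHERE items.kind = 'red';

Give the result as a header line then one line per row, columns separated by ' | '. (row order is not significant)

== RESULT ==
items.tag
A

Derivation:
After JOIN items (4 rows):
stock.score | stock.qty | items.qty | items.tag | items.kind
3 | 90 | 90 | B | gold
3 | 90 | 90 | A | green
8 | 4 | 4 | A | green
6 | 8 | 8 | A | red
After WHERE (1 rows):
stock.score | stock.qty | items.qty | items.tag | items.kind
6 | 8 | 8 | A | red
After SELECT (1 rows):
items.tag
A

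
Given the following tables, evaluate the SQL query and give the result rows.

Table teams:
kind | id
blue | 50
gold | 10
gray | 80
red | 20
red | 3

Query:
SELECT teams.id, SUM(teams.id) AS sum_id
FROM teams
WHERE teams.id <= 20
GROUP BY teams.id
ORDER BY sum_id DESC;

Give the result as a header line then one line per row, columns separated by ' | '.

== RESULT ==
teams.id | sum_id
20 | 20
10 | 10
3 | 3

Derivation:
After WHERE (3 rows):
teams.kind | teams.id
gold | 10
red | 20
red | 3
After GROUP BY (3 rows):
teams.id | sum_id
10 | 10
20 | 20
3 | 3
After ORDER BY (3 rows):
teams.id | sum_id
20 | 20
10 | 10
3 | 3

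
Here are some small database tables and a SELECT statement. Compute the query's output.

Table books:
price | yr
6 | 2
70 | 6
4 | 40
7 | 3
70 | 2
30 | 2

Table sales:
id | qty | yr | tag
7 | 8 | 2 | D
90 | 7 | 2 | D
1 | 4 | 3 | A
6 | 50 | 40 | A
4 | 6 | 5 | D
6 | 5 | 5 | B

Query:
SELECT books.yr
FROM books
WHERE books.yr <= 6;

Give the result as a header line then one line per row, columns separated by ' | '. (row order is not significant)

After WHERE (5 rows):
books.price | books.yr
6 | 2
70 | 6
7 | 3
70 | 2
30 | 2
After SELECT (5 rows):
books.yr
2
6
3
2
2

== RESULT ==
books.yr
2
6
3
2
2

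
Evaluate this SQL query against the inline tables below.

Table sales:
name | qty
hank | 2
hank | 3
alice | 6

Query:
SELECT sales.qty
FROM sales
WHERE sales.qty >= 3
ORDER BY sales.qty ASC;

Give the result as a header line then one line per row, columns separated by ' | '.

== RESULT ==
sales.qty
3
6

Derivation:
After WHERE (2 rows):
sales.name | sales.qty
hank | 3
alice | 6
After SELECT (2 rows):
sales.qty
3
6
After ORDER BY (2 rows):
sales.qty
3
6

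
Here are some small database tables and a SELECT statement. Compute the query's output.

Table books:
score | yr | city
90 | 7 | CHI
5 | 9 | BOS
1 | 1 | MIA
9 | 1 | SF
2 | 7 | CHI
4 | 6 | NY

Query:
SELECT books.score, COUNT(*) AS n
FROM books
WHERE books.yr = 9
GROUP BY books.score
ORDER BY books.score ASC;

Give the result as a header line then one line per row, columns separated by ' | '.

After WHERE (1 rows):
books.score | books.yr | books.city
5 | 9 | BOS
After GROUP BY (1 rows):
books.score | n
5 | 1
After ORDER BY (1 rows):
books.score | n
5 | 1

== RESULT ==
books.score | n
5 | 1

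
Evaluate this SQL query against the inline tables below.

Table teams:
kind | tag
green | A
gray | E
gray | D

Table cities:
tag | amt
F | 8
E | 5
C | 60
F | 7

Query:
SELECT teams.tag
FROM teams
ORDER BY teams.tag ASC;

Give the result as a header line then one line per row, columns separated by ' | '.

After SELECT (3 rows):
teams.tag
A
E
D
After ORDER BY (3 rows):
teams.tag
A
D
E

== RESULT ==
teams.tag
A
D
E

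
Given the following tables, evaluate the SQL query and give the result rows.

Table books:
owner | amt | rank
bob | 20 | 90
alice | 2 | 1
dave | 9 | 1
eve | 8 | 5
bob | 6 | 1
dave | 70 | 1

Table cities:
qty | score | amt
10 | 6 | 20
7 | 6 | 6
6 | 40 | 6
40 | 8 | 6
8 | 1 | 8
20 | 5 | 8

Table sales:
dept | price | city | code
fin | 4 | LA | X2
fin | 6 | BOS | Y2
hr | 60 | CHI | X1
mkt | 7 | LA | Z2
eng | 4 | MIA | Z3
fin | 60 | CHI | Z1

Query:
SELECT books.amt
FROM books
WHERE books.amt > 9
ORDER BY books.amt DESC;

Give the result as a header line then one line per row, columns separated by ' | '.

== RESULT ==
books.amt
70
20

Derivation:
After WHERE (2 rows):
books.owner | books.amt | books.rank
bob | 20 | 90
dave | 70 | 1
After SELECT (2 rows):
books.amt
20
70
After ORDER BY (2 rows):
books.amt
70
20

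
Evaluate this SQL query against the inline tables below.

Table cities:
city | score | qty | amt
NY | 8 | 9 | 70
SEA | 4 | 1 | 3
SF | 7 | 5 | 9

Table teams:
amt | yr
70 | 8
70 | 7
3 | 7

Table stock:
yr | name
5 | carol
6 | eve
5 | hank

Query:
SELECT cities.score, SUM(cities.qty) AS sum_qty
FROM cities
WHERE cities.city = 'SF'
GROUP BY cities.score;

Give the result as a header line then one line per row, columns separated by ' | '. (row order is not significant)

After WHERE (1 rows):
cities.city | cities.score | cities.qty | cities.amt
SF | 7 | 5 | 9
After GROUP BY (1 rows):
cities.score | sum_qty
7 | 5

== RESULT ==
cities.score | sum_qty
7 | 5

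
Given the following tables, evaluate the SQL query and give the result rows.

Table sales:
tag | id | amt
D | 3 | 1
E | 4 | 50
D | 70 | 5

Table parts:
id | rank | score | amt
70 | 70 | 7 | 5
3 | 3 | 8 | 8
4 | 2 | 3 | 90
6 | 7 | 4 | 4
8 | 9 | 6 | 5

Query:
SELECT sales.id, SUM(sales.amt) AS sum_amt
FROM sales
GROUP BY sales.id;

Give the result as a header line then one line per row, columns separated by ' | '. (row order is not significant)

== RESULT ==
sales.id | sum_amt
3 | 1
4 | 50
70 | 5

Derivation:
After GROUP BY (3 rows):
sales.id | sum_amt
3 | 1
4 | 50
70 | 5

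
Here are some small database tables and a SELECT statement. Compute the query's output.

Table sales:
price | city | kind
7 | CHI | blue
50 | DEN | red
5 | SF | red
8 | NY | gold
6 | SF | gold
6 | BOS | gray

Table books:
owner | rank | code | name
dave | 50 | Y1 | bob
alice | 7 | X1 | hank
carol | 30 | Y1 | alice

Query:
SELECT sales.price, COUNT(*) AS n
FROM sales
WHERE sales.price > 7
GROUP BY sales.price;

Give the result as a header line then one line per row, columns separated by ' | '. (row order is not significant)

== RESULT ==
sales.price | n
50 | 1
8 | 1

Derivation:
After WHERE (2 rows):
sales.price | sales.city | sales.kind
50 | DEN | red
8 | NY | gold
After GROUP BY (2 rows):
sales.price | n
50 | 1
8 | 1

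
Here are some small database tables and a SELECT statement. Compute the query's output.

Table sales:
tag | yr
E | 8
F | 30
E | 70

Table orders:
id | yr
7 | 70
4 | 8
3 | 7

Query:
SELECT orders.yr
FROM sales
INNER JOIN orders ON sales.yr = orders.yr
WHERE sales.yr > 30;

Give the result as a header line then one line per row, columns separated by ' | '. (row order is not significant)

== RESULT ==
orders.yr
70

Derivation:
After JOIN orders (2 rows):
sales.tag | sales.yr | orders.id | orders.yr
E | 8 | 4 | 8
E | 70 | 7 | 70
After WHERE (1 rows):
sales.tag | sales.yr | orders.id | orders.yr
E | 70 | 7 | 70
After SELECT (1 rows):
orders.yr
70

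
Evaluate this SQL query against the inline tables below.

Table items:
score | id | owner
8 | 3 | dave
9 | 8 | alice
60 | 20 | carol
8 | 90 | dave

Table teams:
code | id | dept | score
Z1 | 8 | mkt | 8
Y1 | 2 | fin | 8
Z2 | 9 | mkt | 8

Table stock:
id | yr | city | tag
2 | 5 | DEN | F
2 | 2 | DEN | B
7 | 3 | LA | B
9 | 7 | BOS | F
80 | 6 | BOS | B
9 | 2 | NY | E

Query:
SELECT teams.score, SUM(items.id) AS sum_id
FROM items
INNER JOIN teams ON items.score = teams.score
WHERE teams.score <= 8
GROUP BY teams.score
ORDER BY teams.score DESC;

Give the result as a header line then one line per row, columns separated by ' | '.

== RESULT ==
teams.score | sum_id
8 | 279

Derivation:
After JOIN teams (6 rows):
items.score | items.id | items.owner | teams.code | teams.id | teams.dept | teams.score
8 | 3 | dave | Z1 | 8 | mkt | 8
8 | 3 | dave | Y1 | 2 | fin | 8
8 | 3 | dave | Z2 | 9 | mkt | 8
8 | 90 | dave | Z1 | 8 | mkt | 8
8 | 90 | dave | Y1 | 2 | fin | 8
8 | 90 | dave | Z2 | 9 | mkt | 8
After WHERE (6 rows):
items.score | items.id | items.owner | teams.code | teams.id | teams.dept | teams.score
8 | 3 | dave | Z1 | 8 | mkt | 8
8 | 3 | dave | Y1 | 2 | fin | 8
8 | 3 | dave | Z2 | 9 | mkt | 8
8 | 90 | dave | Z1 | 8 | mkt | 8
8 | 90 | dave | Y1 | 2 | fin | 8
8 | 90 | dave | Z2 | 9 | mkt | 8
After GROUP BY (1 rows):
teams.score | sum_id
8 | 279
After ORDER BY (1 rows):
teams.score | sum_id
8 | 279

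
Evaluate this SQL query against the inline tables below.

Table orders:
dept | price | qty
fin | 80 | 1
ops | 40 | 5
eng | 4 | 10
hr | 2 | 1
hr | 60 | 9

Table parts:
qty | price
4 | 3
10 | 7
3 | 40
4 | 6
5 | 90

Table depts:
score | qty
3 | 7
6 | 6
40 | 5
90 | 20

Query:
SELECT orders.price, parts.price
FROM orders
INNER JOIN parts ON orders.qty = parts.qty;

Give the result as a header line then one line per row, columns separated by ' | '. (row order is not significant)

After JOIN parts (2 rows):
orders.dept | orders.price | orders.qty | parts.qty | parts.price
ops | 40 | 5 | 5 | 90
eng | 4 | 10 | 10 | 7
After SELECT (2 rows):
orders.price | parts.price
40 | 90
4 | 7

== RESULT ==
orders.price | parts.price
40 | 90
4 | 7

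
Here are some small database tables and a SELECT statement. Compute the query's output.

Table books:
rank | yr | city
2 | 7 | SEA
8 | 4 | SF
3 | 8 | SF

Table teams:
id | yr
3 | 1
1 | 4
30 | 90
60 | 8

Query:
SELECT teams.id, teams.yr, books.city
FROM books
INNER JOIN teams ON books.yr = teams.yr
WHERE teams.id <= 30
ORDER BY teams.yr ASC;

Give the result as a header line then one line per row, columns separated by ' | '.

== RESULT ==
teams.id | teams.yr | books.city
1 | 4 | SF

Derivation:
After JOIN teams (2 rows):
books.rank | books.yr | books.city | teams.id | teams.yr
8 | 4 | SF | 1 | 4
3 | 8 | SF | 60 | 8
After WHERE (1 rows):
books.rank | books.yr | books.city | teams.id | teams.yr
8 | 4 | SF | 1 | 4
After SELECT (1 rows):
teams.id | teams.yr | books.city
1 | 4 | SF
After ORDER BY (1 rows):
teams.id | teams.yr | books.city
1 | 4 | SF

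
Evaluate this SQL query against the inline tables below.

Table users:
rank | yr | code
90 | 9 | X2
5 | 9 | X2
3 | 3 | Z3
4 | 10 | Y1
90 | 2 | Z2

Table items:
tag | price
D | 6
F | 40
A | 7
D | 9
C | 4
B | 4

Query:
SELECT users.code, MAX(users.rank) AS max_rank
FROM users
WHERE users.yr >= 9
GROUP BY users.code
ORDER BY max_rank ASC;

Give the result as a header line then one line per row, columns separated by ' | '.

== RESULT ==
users.code | max_rank
Y1 | 4
X2 | 90

Derivation:
After WHERE (3 rows):
users.rank | users.yr | users.code
90 | 9 | X2
5 | 9 | X2
4 | 10 | Y1
After GROUP BY (2 rows):
users.code | max_rank
X2 | 90
Y1 | 4
After ORDER BY (2 rows):
users.code | max_rank
Y1 | 4
X2 | 90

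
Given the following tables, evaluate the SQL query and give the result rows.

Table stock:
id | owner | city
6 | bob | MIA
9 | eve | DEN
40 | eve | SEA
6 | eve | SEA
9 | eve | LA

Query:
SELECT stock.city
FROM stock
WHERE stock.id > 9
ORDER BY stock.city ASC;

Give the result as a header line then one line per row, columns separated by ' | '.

== RESULT ==
stock.city
SEA

Derivation:
After WHERE (1 rows):
stock.id | stock.owner | stock.city
40 | eve | SEA
After SELECT (1 rows):
stock.city
SEA
After ORDER BY (1 rows):
stock.city
SEA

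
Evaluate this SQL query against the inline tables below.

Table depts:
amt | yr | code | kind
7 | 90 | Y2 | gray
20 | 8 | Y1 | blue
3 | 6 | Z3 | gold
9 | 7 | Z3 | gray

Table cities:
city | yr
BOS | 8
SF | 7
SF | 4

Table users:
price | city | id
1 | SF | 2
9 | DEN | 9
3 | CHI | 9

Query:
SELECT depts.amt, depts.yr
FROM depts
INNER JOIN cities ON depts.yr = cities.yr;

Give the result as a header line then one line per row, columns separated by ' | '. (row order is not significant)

After JOIN cities (2 rows):
depts.amt | depts.yr | depts.code | depts.kind | cities.city | cities.yr
20 | 8 | Y1 | blue | BOS | 8
9 | 7 | Z3 | gray | SF | 7
After SELECT (2 rows):
depts.amt | depts.yr
20 | 8
9 | 7

== RESULT ==
depts.amt | depts.yr
20 | 8
9 | 7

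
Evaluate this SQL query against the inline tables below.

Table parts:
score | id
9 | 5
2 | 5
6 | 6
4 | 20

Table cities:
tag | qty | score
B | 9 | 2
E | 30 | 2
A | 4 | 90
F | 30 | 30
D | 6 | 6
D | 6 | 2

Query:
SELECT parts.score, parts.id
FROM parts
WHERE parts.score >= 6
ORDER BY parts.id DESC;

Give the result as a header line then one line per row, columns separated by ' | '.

After WHERE (2 rows):
parts.score | parts.id
9 | 5
6 | 6
After SELECT (2 rows):
parts.score | parts.id
9 | 5
6 | 6
After ORDER BY (2 rows):
parts.score | parts.id
6 | 6
9 | 5

== RESULT ==
parts.score | parts.id
6 | 6
9 | 5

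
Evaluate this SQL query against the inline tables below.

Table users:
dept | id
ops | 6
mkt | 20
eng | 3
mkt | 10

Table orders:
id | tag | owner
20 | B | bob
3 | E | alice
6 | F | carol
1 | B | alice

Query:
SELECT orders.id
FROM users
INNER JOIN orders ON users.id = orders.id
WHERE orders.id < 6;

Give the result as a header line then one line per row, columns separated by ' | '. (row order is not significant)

After JOIN orders (3 rows):
users.dept | users.id | orders.id | orders.tag | orders.owner
ops | 6 | 6 | F | carol
mkt | 20 | 20 | B | bob
eng | 3 | 3 | E | alice
After WHERE (1 rows):
users.dept | users.id | orders.id | orders.tag | orders.owner
eng | 3 | 3 | E | alice
After SELECT (1 rows):
orders.id
3

== RESULT ==
orders.id
3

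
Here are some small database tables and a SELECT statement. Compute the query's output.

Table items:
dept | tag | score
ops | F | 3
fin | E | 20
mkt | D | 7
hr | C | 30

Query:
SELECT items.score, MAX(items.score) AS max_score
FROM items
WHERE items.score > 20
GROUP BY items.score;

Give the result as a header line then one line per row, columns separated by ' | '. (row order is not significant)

After WHERE (1 rows):
items.dept | items.tag | items.score
hr | C | 30
After GROUP BY (1 rows):
items.score | max_score
30 | 30

== RESULT ==
items.score | max_score
30 | 30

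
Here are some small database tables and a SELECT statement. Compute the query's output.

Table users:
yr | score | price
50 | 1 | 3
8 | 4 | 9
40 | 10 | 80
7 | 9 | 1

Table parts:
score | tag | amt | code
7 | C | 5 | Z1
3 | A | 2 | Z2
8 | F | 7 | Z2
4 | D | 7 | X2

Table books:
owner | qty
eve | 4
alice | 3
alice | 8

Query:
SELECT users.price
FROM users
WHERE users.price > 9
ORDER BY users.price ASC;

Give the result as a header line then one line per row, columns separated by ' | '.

== RESULT ==
users.price
80

Derivation:
After WHERE (1 rows):
users.yr | users.score | users.price
40 | 10 | 80
After SELECT (1 rows):
users.price
80
After ORDER BY (1 rows):
users.price
80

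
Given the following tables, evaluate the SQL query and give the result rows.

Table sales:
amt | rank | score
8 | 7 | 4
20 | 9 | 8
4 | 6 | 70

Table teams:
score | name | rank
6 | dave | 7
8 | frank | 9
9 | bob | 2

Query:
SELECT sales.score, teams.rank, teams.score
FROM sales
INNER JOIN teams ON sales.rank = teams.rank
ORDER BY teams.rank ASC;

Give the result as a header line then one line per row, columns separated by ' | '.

== RESULT ==
sales.score | teams.rank | teams.score
4 | 7 | 6
8 | 9 | 8

Derivation:
After JOIN teams (2 rows):
sales.amt | sales.rank | sales.score | teams.score | teams.name | teams.rank
8 | 7 | 4 | 6 | dave | 7
20 | 9 | 8 | 8 | frank | 9
After SELECT (2 rows):
sales.score | teams.rank | teams.score
4 | 7 | 6
8 | 9 | 8
After ORDER BY (2 rows):
sales.score | teams.rank | teams.score
4 | 7 | 6
8 | 9 | 8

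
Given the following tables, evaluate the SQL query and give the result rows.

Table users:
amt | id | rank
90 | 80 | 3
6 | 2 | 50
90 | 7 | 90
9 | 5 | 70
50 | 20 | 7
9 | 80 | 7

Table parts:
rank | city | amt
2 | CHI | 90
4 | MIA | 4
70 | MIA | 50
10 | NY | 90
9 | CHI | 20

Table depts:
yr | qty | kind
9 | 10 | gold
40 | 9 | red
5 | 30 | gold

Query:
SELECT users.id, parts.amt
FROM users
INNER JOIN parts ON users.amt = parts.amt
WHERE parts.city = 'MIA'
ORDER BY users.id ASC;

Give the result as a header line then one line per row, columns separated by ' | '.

After JOIN parts (5 rows):
users.amt | users.id | users.rank | parts.rank | parts.city | parts.amt
90 | 80 | 3 | 2 | CHI | 90
90 | 80 | 3 | 10 | NY | 90
90 | 7 | 90 | 2 | CHI | 90
90 | 7 | 90 | 10 | NY | 90
50 | 20 | 7 | 70 | MIA | 50
After WHERE (1 rows):
users.amt | users.id | users.rank | parts.rank | parts.city | parts.amt
50 | 20 | 7 | 70 | MIA | 50
After SELECT (1 rows):
users.id | parts.amt
20 | 50
After ORDER BY (1 rows):
users.id | parts.amt
20 | 50

== RESULT ==
users.id | parts.amt
20 | 50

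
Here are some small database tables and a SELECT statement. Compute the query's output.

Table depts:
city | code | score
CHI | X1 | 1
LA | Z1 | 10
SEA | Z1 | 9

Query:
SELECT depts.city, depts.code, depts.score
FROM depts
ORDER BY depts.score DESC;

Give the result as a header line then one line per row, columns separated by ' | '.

After SELECT (3 rows):
depts.city | depts.code | depts.score
CHI | X1 | 1
LA | Z1 | 10
SEA | Z1 | 9
After ORDER BY (3 rows):
depts.city | depts.code | depts.score
LA | Z1 | 10
SEA | Z1 | 9
CHI | X1 | 1

== RESULT ==
depts.city | depts.code | depts.score
LA | Z1 | 10
SEA | Z1 | 9
CHI | X1 | 1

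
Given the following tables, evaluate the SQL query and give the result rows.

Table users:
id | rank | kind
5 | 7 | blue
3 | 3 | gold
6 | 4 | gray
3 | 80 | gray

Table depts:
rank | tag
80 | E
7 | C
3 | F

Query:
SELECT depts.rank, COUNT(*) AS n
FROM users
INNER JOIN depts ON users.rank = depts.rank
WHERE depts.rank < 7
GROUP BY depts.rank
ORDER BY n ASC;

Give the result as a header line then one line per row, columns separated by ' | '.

== RESULT ==
depts.rank | n
3 | 1

Derivation:
After JOIN depts (3 rows):
users.id | users.rank | users.kind | depts.rank | depts.tag
5 | 7 | blue | 7 | C
3 | 3 | gold | 3 | F
3 | 80 | gray | 80 | E
After WHERE (1 rows):
users.id | users.rank | users.kind | depts.rank | depts.tag
3 | 3 | gold | 3 | F
After GROUP BY (1 rows):
depts.rank | n
3 | 1
After ORDER BY (1 rows):
depts.rank | n
3 | 1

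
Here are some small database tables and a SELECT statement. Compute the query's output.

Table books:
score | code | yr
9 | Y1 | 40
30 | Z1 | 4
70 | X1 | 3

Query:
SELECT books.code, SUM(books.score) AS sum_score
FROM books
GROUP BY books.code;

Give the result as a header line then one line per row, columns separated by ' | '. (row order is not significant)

After GROUP BY (3 rows):
books.code | sum_score
Y1 | 9
Z1 | 30
X1 | 70

== RESULT ==
books.code | sum_score
Y1 | 9
Z1 | 30
X1 | 70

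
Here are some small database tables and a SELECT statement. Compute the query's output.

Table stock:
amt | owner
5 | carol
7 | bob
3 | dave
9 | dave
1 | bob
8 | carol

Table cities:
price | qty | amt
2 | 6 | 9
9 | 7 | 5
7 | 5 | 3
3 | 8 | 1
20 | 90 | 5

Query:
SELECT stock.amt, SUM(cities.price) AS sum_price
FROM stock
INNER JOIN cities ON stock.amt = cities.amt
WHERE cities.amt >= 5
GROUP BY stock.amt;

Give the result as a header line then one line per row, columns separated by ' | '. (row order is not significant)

After JOIN cities (5 rows):
stock.amt | stock.owner | cities.price | cities.qty | cities.amt
5 | carol | 9 | 7 | 5
5 | carol | 20 | 90 | 5
3 | dave | 7 | 5 | 3
9 | dave | 2 | 6 | 9
1 | bob | 3 | 8 | 1
After WHERE (3 rows):
stock.amt | stock.owner | cities.price | cities.qty | cities.amt
5 | carol | 9 | 7 | 5
5 | carol | 20 | 90 | 5
9 | dave | 2 | 6 | 9
After GROUP BY (2 rows):
stock.amt | sum_price
5 | 29
9 | 2

== RESULT ==
stock.amt | sum_price
5 | 29
9 | 2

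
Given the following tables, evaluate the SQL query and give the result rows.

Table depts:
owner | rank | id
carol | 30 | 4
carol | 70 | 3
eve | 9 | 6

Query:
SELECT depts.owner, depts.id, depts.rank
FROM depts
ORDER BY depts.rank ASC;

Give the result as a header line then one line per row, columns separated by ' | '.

== RESULT ==
depts.owner | depts.id | depts.rank
eve | 6 | 9
carol | 4 | 30
carol | 3 | 70

Derivation:
After SELECT (3 rows):
depts.owner | depts.id | depts.rank
carol | 4 | 30
carol | 3 | 70
eve | 6 | 9
After ORDER BY (3 rows):
depts.owner | depts.id | depts.rank
eve | 6 | 9
carol | 4 | 30
carol | 3 | 70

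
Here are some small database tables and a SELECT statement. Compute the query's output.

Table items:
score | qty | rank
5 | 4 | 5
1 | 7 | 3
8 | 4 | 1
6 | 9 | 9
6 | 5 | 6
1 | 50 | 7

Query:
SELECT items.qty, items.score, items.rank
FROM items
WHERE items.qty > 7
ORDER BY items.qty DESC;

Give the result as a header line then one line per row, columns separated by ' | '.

After WHERE (2 rows):
items.score | items.qty | items.rank
6 | 9 | 9
1 | 50 | 7
After SELECT (2 rows):
items.qty | items.score | items.rank
9 | 6 | 9
50 | 1 | 7
After ORDER BY (2 rows):
items.qty | items.score | items.rank
50 | 1 | 7
9 | 6 | 9

== RESULT ==
items.qty | items.score | items.rank
50 | 1 | 7
9 | 6 | 9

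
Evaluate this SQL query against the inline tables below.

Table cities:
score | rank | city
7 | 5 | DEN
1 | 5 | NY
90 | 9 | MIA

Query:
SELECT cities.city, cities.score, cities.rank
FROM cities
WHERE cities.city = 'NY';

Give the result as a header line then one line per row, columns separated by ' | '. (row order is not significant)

After WHERE (1 rows):
cities.score | cities.rank | cities.city
1 | 5 | NY
After SELECT (1 rows):
cities.city | cities.score | cities.rank
NY | 1 | 5

== RESULT ==
cities.city | cities.score | cities.rank
NY | 1 | 5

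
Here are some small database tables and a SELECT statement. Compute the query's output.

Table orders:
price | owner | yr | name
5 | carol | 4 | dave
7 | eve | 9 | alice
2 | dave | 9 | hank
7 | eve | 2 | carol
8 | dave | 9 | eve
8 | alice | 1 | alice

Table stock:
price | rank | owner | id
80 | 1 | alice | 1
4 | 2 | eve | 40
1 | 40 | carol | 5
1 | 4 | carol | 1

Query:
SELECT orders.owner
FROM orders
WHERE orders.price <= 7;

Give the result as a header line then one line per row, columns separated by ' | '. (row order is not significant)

After WHERE (4 rows):
orders.price | orders.owner | orders.yr | orders.name
5 | carol | 4 | dave
7 | eve | 9 | alice
2 | dave | 9 | hank
7 | eve | 2 | carol
After SELECT (4 rows):
orders.owner
carol
eve
dave
eve

== RESULT ==
orders.owner
carol
eve
dave
eve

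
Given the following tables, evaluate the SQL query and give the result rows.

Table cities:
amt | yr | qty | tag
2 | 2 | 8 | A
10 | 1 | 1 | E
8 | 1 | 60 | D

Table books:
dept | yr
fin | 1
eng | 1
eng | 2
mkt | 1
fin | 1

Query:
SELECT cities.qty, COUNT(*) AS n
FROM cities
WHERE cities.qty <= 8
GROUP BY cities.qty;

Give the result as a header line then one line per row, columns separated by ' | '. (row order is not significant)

After WHERE (2 rows):
cities.amt | cities.yr | cities.qty | cities.tag
2 | 2 | 8 | A
10 | 1 | 1 | E
After GROUP BY (2 rows):
cities.qty | n
8 | 1
1 | 1

== RESULT ==
cities.qty | n
8 | 1
1 | 1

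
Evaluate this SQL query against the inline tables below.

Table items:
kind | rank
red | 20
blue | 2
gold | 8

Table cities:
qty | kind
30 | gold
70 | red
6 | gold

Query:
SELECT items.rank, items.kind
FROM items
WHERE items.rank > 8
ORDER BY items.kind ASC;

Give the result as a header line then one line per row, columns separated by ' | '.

== RESULT ==
items.rank | items.kind
20 | red

Derivation:
After WHERE (1 rows):
items.kind | items.rank
red | 20
After SELECT (1 rows):
items.rank | items.kind
20 | red
After ORDER BY (1 rows):
items.rank | items.kind
20 | red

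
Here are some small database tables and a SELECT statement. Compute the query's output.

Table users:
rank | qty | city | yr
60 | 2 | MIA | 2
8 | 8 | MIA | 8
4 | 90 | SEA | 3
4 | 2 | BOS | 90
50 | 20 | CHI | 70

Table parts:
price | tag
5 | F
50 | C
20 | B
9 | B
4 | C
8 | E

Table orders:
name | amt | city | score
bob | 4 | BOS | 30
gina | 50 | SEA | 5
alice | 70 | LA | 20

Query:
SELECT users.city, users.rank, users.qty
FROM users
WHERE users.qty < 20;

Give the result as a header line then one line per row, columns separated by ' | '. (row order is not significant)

== RESULT ==
users.city | users.rank | users.qty
MIA | 60 | 2
MIA | 8 | 8
BOS | 4 | 2

Derivation:
After WHERE (3 rows):
users.rank | users.qty | users.city | users.yr
60 | 2 | MIA | 2
8 | 8 | MIA | 8
4 | 2 | BOS | 90
After SELECT (3 rows):
users.city | users.rank | users.qty
MIA | 60 | 2
MIA | 8 | 8
BOS | 4 | 2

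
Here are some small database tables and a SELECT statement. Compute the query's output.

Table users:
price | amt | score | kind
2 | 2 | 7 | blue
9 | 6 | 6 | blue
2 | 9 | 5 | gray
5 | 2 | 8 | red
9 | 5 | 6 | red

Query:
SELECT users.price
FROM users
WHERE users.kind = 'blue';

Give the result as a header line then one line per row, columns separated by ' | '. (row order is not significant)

== RESULT ==
users.price
2
9

Derivation:
After WHERE (2 rows):
users.price | users.amt | users.score | users.kind
2 | 2 | 7 | blue
9 | 6 | 6 | blue
After SELECT (2 rows):
users.price
2
9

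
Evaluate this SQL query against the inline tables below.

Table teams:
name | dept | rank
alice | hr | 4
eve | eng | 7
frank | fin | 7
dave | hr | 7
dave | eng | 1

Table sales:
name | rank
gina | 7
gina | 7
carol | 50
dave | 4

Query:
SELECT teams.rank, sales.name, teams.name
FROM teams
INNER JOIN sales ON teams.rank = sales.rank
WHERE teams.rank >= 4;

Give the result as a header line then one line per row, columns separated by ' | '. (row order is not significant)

== RESULT ==
teams.rank | sales.name | teams.name
4 | dave | alice
7 | gina | eve
7 | gina | eve
7 | gina | frank
7 | gina | frank
7 | gina | dave
7 | gina | dave

Derivation:
After JOIN sales (7 rows):
teams.name | teams.dept | teams.rank | sales.name | sales.rank
alice | hr | 4 | dave | 4
eve | eng | 7 | gina | 7
eve | eng | 7 | gina | 7
frank | fin | 7 | gina | 7
frank | fin | 7 | gina | 7
dave | hr | 7 | gina | 7
dave | hr | 7 | gina | 7
After WHERE (7 rows):
teams.name | teams.dept | teams.rank | sales.name | sales.rank
alice | hr | 4 | dave | 4
eve | eng | 7 | gina | 7
eve | eng | 7 | gina | 7
frank | fin | 7 | gina | 7
frank | fin | 7 | gina | 7
dave | hr | 7 | gina | 7
dave | hr | 7 | gina | 7
After SELECT (7 rows):
teams.rank | sales.name | teams.name
4 | dave | alice
7 | gina | eve
7 | gina | eve
7 | gina | frank
7 | gina | frank
7 | gina | dave
7 | gina | dave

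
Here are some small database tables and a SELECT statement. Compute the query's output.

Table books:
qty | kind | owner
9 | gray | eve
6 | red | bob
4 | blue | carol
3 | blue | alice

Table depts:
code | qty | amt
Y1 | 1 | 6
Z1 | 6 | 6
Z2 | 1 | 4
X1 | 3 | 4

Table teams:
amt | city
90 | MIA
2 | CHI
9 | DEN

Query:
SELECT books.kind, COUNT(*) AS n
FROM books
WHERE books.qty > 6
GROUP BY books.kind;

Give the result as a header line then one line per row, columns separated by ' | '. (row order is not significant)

After WHERE (1 rows):
books.qty | books.kind | books.owner
9 | gray | eve
After GROUP BY (1 rows):
books.kind | n
gray | 1

== RESULT ==
books.kind | n
gray | 1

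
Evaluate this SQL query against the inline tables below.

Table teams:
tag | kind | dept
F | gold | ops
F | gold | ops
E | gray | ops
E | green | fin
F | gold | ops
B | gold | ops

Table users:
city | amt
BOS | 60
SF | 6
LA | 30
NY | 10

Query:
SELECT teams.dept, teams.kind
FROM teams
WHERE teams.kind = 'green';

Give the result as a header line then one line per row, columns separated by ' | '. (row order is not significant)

After WHERE (1 rows):
teams.tag | teams.kind | teams.dept
E | green | fin
After SELECT (1 rows):
teams.dept | teams.kind
fin | green

== RESULT ==
teams.dept | teams.kind
fin | green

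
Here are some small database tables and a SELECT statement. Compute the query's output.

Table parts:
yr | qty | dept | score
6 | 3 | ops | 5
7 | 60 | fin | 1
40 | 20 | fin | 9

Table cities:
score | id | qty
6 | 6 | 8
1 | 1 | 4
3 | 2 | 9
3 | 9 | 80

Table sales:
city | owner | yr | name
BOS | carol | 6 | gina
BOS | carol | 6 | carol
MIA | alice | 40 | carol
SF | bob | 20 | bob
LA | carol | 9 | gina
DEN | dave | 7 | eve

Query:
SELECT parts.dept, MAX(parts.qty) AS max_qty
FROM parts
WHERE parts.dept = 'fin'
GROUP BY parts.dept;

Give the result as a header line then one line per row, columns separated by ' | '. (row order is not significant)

== RESULT ==
parts.dept | max_qty
fin | 60

Derivation:
After WHERE (2 rows):
parts.yr | parts.qty | parts.dept | parts.score
7 | 60 | fin | 1
40 | 20 | fin | 9
After GROUP BY (1 rows):
parts.dept | max_qty
fin | 60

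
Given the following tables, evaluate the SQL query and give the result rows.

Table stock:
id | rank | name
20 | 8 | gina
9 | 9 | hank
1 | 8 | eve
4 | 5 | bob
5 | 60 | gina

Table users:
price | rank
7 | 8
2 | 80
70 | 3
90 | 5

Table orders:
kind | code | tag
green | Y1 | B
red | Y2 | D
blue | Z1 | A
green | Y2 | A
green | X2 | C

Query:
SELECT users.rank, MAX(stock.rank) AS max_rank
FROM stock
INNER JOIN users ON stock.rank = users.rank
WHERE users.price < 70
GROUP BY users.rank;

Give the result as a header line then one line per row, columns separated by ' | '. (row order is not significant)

== RESULT ==
users.rank | max_rank
8 | 8

Derivation:
After JOIN users (3 rows):
stock.id | stock.rank | stock.name | users.price | users.rank
20 | 8 | gina | 7 | 8
1 | 8 | eve | 7 | 8
4 | 5 | bob | 90 | 5
After WHERE (2 rows):
stock.id | stock.rank | stock.name | users.price | users.rank
20 | 8 | gina | 7 | 8
1 | 8 | eve | 7 | 8
After GROUP BY (1 rows):
users.rank | max_rank
8 | 8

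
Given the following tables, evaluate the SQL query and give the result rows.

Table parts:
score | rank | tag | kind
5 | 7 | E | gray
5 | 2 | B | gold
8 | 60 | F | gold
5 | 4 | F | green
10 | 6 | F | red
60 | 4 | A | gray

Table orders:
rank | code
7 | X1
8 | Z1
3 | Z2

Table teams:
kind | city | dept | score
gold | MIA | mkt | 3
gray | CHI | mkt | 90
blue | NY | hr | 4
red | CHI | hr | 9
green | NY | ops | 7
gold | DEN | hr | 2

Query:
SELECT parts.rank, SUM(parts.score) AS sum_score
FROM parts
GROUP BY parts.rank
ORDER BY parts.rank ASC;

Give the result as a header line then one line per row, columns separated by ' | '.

After GROUP BY (5 rows):
parts.rank | sum_score
7 | 5
2 | 5
60 | 8
4 | 65
6 | 10
After ORDER BY (5 rows):
parts.rank | sum_score
2 | 5
4 | 65
6 | 10
7 | 5
60 | 8

== RESULT ==
parts.rank | sum_score
2 | 5
4 | 65
6 | 10
7 | 5
60 | 8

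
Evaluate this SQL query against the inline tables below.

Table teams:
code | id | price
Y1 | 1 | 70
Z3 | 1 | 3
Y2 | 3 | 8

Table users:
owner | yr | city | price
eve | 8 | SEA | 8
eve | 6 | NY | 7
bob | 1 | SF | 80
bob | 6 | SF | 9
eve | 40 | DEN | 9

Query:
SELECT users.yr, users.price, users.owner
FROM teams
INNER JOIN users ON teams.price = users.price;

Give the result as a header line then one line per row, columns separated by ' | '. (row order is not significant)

After JOIN users (1 rows):
teams.code | teams.id | teams.price | users.owner | users.yr | users.city | users.price
Y2 | 3 | 8 | eve | 8 | SEA | 8
After SELECT (1 rows):
users.yr | users.price | users.owner
8 | 8 | eve

== RESULT ==
users.yr | users.price | users.owner
8 | 8 | eve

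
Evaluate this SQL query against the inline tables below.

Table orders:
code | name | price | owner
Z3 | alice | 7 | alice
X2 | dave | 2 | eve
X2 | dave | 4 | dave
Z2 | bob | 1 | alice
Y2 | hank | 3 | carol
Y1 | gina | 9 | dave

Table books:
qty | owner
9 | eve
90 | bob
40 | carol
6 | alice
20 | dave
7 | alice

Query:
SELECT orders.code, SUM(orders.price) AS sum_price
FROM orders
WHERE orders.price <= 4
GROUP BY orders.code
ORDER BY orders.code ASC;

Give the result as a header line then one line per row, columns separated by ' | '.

After WHERE (4 rows):
orders.code | orders.name | orders.price | orders.owner
X2 | dave | 2 | eve
X2 | dave | 4 | dave
Z2 | bob | 1 | alice
Y2 | hank | 3 | carol
After GROUP BY (3 rows):
orders.code | sum_price
X2 | 6
Z2 | 1
Y2 | 3
After ORDER BY (3 rows):
orders.code | sum_price
X2 | 6
Y2 | 3
Z2 | 1

== RESULT ==
orders.code | sum_price
X2 | 6
Y2 | 3
Z2 | 1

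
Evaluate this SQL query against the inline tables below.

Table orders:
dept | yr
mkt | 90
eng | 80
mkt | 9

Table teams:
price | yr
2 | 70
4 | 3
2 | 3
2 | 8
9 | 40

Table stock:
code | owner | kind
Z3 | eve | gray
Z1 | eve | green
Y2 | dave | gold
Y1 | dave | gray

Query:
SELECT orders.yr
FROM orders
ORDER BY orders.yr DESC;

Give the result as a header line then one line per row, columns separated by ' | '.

== RESULT ==
orders.yr
90
80
9

Derivation:
After SELECT (3 rows):
orders.yr
90
80
9
After ORDER BY (3 rows):
orders.yr
90
80
9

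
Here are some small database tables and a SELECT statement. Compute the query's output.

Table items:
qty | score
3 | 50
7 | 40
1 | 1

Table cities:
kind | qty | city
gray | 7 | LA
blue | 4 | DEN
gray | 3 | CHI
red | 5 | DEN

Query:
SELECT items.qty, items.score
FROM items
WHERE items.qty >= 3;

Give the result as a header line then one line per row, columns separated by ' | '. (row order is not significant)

After WHERE (2 rows):
items.qty | items.score
3 | 50
7 | 40
After SELECT (2 rows):
items.qty | items.score
3 | 50
7 | 40

== RESULT ==
items.qty | items.score
3 | 50
7 | 40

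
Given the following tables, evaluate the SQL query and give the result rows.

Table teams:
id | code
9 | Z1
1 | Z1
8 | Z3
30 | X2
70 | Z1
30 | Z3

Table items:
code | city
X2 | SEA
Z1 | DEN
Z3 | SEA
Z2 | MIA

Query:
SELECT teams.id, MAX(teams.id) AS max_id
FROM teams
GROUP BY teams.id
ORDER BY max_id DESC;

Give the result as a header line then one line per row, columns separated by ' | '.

After GROUP BY (5 rows):
teams.id | max_id
9 | 9
1 | 1
8 | 8
30 | 30
70 | 70
After ORDER BY (5 rows):
teams.id | max_id
70 | 70
30 | 30
9 | 9
8 | 8
1 | 1

== RESULT ==
teams.id | max_id
70 | 70
30 | 30
9 | 9
8 | 8
1 | 1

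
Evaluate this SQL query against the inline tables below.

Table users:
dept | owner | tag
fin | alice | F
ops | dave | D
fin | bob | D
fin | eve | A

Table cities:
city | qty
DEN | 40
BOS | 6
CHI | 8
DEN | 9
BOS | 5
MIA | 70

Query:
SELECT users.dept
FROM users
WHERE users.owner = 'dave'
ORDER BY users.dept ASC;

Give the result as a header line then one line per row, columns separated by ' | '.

After WHERE (1 rows):
users.dept | users.owner | users.tag
ops | dave | D
After SELECT (1 rows):
users.dept
ops
After ORDER BY (1 rows):
users.dept
ops

== RESULT ==
users.dept
ops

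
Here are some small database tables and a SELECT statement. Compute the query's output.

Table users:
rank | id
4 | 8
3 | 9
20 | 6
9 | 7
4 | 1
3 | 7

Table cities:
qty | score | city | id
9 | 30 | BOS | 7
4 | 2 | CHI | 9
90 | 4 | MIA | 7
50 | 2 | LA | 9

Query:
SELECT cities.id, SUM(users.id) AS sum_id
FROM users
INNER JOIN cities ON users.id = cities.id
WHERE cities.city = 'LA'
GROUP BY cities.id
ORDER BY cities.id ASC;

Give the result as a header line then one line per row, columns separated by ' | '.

After JOIN cities (6 rows):
users.rank | users.id | cities.qty | cities.score | cities.city | cities.id
3 | 9 | 4 | 2 | CHI | 9
3 | 9 | 50 | 2 | LA | 9
9 | 7 | 9 | 30 | BOS | 7
9 | 7 | 90 | 4 | MIA | 7
3 | 7 | 9 | 30 | BOS | 7
3 | 7 | 90 | 4 | MIA | 7
After WHERE (1 rows):
users.rank | users.id | cities.qty | cities.score | cities.city | cities.id
3 | 9 | 50 | 2 | LA | 9
After GROUP BY (1 rows):
cities.id | sum_id
9 | 9
After ORDER BY (1 rows):
cities.id | sum_id
9 | 9

== RESULT ==
cities.id | sum_id
9 | 9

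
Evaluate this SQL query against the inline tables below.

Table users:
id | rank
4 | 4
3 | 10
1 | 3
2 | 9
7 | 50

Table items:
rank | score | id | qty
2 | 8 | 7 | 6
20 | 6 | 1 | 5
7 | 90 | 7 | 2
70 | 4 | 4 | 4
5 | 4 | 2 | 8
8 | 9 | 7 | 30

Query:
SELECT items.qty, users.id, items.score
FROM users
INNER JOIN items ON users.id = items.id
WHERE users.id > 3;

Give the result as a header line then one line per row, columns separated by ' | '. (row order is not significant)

== RESULT ==
items.qty | users.id | items.score
4 | 4 | 4
6 | 7 | 8
2 | 7 | 90
30 | 7 | 9

Derivation:
After JOIN items (6 rows):
users.id | users.rank | items.rank | items.score | items.id | items.qty
4 | 4 | 70 | 4 | 4 | 4
1 | 3 | 20 | 6 | 1 | 5
2 | 9 | 5 | 4 | 2 | 8
7 | 50 | 2 | 8 | 7 | 6
7 | 50 | 7 | 90 | 7 | 2
7 | 50 | 8 | 9 | 7 | 30
After WHERE (4 rows):
users.id | users.rank | items.rank | items.score | items.id | items.qty
4 | 4 | 70 | 4 | 4 | 4
7 | 50 | 2 | 8 | 7 | 6
7 | 50 | 7 | 90 | 7 | 2
7 | 50 | 8 | 9 | 7 | 30
After SELECT (4 rows):
items.qty | users.id | items.score
4 | 4 | 4
6 | 7 | 8
2 | 7 | 90
30 | 7 | 9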